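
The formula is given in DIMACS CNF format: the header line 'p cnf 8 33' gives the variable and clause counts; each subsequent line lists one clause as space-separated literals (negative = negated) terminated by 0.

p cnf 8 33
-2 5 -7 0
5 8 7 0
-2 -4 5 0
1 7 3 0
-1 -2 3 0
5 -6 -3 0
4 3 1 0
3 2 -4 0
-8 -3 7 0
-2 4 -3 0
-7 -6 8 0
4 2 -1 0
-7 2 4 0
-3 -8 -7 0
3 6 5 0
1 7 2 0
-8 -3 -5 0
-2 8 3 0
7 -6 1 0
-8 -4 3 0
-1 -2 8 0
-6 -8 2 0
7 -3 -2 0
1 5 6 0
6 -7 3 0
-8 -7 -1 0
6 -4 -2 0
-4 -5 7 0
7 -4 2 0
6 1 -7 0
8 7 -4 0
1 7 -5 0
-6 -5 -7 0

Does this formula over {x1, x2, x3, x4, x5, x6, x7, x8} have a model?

Yes

Suppose x2 = False.
Suppose x3 = True.
Suppose x5 = True.
Unit clause (¬x8) forces x8 = False.
Suppose x7 = True.
Unit clause (¬x6) forces x6 = False.
Unit clause (x4) forces x4 = True.
Unit clause (x1) forces x1 = True.
All clauses are satisfied.
A satisfying assignment: x1=True; x2=False; x3=True; x4=True; x5=True; x6=False; x7=True; x8=False.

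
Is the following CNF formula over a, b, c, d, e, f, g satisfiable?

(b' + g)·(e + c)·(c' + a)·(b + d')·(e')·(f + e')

Satisfiable

From the singleton clause (e'), e = 0.
From the singleton clause (c), c = 1.
From the singleton clause (a), a = 1.
Try b = 0.
From the singleton clause (d'), d = 0.
All clauses hold; f, g can take either value.
A satisfying assignment: a: 1, b: 0, c: 1, d: 0, e: 0, f: 1, g: 0.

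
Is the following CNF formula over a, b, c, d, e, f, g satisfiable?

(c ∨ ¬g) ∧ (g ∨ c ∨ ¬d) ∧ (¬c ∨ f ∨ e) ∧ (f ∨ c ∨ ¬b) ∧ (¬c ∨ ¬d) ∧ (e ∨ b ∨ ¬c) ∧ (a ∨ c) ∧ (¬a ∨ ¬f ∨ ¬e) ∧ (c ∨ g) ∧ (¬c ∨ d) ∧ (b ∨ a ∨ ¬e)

No, unsatisfiable

Case c = True:
From the singleton clause (¬d), d = False.
But (d) is also a unit clause — contradiction.
Backtrack on c: now try c = False.
From the singleton clause (¬g), g = False.
But (g) is also a unit clause — contradiction.
Neither c = True nor c = False works.
No assignment satisfies every clause.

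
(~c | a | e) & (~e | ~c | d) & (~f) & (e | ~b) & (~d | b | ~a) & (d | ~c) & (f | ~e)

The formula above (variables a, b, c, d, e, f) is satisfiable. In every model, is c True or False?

Suppose c = 1.
Unit clause (~f) forces f = 0.
Unit clause (d) forces d = 1.
Unit clause (~e) forces e = 0.
Unit clause (a) forces a = 1.
Unit clause (~b) forces b = 0.
Now (b) is unsatisfied and unit — conflict.
So every satisfying assignment has c = False.

False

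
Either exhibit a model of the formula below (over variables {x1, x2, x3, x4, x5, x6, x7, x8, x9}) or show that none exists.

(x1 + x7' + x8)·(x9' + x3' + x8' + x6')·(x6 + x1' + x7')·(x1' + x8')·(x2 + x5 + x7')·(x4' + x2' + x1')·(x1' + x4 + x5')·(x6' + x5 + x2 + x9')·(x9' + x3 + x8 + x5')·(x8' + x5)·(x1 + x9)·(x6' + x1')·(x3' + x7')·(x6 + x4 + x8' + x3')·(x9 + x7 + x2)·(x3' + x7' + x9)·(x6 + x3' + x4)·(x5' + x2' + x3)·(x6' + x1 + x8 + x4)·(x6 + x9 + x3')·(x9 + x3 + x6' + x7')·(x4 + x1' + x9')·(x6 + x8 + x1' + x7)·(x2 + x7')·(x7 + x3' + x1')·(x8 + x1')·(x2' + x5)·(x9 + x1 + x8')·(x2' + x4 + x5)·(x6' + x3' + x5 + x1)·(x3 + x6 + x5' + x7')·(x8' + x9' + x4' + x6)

Suppose x1 = 0.
(x9) alone gives x9 = 1.
Suppose x7 = 0.
Suppose x8 = 0.
Suppose x3 = 0.
(x5') alone gives x5 = 0.
(x2') alone gives x2 = 0.
(x6') alone gives x6 = 0.
Every clause is now satisfied; x4 is unconstrained.

x1: 0,  x2: 0,  x3: 0,  x4: 0,  x5: 0,  x6: 0,  x7: 0,  x8: 0,  x9: 1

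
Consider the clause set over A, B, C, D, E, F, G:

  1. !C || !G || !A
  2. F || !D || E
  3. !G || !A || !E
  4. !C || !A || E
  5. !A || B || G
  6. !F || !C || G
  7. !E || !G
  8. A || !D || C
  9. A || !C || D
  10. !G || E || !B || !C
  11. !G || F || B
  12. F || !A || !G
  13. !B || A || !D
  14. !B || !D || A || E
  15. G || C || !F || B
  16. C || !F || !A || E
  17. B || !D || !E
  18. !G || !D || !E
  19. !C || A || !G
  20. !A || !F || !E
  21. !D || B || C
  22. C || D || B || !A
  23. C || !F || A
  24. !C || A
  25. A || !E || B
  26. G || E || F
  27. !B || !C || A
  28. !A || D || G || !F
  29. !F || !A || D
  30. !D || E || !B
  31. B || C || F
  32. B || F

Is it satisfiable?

Satisfiable

Case E = true:
From the singleton clause (!G), G = false.
Case A = true:
From the singleton clause (B), B = true.
From the singleton clause (!F), F = false.
Every clause is now satisfied; C, D are unconstrained.
A satisfying assignment: A: true, B: true, C: true, D: true, E: true, F: false, G: false.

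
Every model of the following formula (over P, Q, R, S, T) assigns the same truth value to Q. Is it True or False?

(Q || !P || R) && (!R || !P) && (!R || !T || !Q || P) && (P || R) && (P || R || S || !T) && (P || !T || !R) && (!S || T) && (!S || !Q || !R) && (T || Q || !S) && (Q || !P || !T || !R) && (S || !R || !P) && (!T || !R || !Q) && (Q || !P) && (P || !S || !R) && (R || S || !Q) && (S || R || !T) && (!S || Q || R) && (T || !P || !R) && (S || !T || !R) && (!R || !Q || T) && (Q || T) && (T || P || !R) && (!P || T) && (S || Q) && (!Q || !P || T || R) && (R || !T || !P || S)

True

Suppose Q = false.
From the singleton clause (!P), P = false.
From the singleton clause (R), R = true.
From the singleton clause (!T), T = false.
But (T) is also a unit clause — contradiction.
So every satisfying assignment has Q = True.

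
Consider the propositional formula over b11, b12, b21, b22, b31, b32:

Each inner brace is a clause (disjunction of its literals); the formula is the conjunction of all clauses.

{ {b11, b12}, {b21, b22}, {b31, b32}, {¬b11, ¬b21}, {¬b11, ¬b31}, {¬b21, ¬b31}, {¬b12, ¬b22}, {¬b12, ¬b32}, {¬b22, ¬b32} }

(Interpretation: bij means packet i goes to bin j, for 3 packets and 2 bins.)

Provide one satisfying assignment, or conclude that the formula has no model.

UNSATISFIABLE

Suppose b11 = True.
(¬b21) alone gives b21 = False.
(b22) alone gives b22 = True.
(¬b31) alone gives b31 = False.
(b32) alone gives b32 = True.
But (¬b32) is also a unit clause — contradiction.
That branch fails; take b11 = False instead.
(b12) alone gives b12 = True.
(¬b22) alone gives b22 = False.
(b21) alone gives b21 = True.
(¬b31) alone gives b31 = False.
(b32) alone gives b32 = True.
But (¬b32) is also a unit clause — contradiction.
Both values of b11 lead to a conflict.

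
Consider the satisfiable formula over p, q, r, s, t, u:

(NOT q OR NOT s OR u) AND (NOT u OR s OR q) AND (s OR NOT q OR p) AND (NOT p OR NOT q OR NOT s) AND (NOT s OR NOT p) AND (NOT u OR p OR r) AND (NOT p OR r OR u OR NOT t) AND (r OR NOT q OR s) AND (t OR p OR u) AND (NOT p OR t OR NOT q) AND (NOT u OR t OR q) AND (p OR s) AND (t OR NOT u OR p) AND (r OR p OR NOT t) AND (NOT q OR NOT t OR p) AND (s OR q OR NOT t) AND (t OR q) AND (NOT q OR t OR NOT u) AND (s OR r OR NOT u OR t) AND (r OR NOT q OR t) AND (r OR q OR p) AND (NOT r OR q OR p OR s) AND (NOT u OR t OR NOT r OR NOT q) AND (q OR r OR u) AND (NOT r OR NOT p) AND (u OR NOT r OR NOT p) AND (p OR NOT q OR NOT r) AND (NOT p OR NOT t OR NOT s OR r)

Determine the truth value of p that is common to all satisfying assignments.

Suppose p = true.
(NOT s) alone gives s = false.
(NOT r) alone gives r = false.
(NOT q) alone gives q = false.
(NOT u) alone gives u = false.
Now (u) is unsatisfied and unit — conflict.
So every satisfying assignment has p = False.

False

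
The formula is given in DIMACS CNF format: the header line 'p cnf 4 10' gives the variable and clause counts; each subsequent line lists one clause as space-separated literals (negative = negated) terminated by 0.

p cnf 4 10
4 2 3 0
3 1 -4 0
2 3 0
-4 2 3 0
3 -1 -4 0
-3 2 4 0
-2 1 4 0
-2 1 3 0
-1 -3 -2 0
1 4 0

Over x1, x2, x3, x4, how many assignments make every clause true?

There are 2^4 = 16 truth assignments over (x1, x2, x3, x4).
Check each against the 10 clauses (columns in the order x1, x2, x3, x4):
  F F F F  ✗ fails (x4 ∨ x2 ∨ x3)
  F F F T  ✗ fails (x3 ∨ x1 ∨ ¬x4)
  F F T F  ✗ fails (¬x3 ∨ x2 ∨ x4)
  F F T T  ✓ satisfies all
  F T F F  ✗ fails (¬x2 ∨ x1 ∨ x4)
  F T F T  ✗ fails (x3 ∨ x1 ∨ ¬x4)
  F T T F  ✗ fails (¬x2 ∨ x1 ∨ x4)
  F T T T  ✓ satisfies all
  T F F F  ✗ fails (x4 ∨ x2 ∨ x3)
  T F F T  ✗ fails (x2 ∨ x3)
  T F T F  ✗ fails (¬x3 ∨ x2 ∨ x4)
  T F T T  ✓ satisfies all
  T T F F  ✓ satisfies all
  T T F T  ✗ fails (x3 ∨ ¬x1 ∨ ¬x4)
  T T T F  ✗ fails (¬x1 ∨ ¬x3 ∨ ¬x2)
  T T T T  ✗ fails (¬x1 ∨ ¬x3 ∨ ¬x2)
4 of the 16 rows are models.

4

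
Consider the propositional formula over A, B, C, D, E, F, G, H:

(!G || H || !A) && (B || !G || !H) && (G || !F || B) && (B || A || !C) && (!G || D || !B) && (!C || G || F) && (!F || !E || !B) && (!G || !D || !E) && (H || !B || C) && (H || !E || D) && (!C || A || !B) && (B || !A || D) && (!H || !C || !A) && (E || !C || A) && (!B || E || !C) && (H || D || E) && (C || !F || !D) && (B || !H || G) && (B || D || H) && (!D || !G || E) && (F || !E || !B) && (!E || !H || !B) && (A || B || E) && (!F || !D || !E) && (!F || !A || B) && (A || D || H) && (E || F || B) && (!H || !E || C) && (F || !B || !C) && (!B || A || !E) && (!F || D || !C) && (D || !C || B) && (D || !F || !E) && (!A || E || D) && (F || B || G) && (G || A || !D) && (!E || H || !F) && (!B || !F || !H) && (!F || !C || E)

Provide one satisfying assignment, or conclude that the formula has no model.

A ↦ false; B ↦ true; C ↦ false; D ↦ false; E ↦ false; F ↦ false; G ↦ false; H ↦ true

Try G = false.
Try F = false.
(!C) alone gives C = false.
(B) alone gives B = true.
(H) alone gives H = true.
(!E) alone gives E = false.
Try A = false.
(!D) alone gives D = false.
All clauses are satisfied.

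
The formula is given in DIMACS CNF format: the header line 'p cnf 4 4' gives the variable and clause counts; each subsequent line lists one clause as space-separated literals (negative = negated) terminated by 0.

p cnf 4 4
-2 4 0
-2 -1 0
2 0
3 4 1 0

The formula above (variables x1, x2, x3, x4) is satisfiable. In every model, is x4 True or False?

Suppose x4 = False.
(¬x2) alone gives x2 = False.
Now (x2) is unsatisfied and unit — conflict.
So every satisfying assignment has x4 = True.

True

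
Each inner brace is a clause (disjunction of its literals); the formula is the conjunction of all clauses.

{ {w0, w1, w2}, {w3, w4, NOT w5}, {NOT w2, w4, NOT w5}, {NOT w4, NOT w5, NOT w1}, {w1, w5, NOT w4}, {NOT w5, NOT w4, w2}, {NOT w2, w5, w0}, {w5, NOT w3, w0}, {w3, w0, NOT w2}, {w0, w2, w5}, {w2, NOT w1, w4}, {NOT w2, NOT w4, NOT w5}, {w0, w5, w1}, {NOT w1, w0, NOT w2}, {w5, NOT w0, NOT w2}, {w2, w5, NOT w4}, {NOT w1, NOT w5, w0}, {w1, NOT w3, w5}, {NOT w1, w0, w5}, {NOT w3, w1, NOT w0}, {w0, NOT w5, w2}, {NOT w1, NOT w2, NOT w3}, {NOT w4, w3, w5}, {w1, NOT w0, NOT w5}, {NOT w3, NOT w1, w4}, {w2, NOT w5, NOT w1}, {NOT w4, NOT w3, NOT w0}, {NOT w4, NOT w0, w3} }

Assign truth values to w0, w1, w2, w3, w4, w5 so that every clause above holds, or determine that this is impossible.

Suppose w0 = true.
Suppose w5 = false.
From the singleton clause (NOT w2), w2 = false.
From the singleton clause (NOT w4), w4 = false.
From the singleton clause (NOT w1), w1 = false.
From the singleton clause (NOT w3), w3 = false.
This assignment satisfies each clause.

w0 ↦ true; w1 ↦ false; w2 ↦ false; w3 ↦ false; w4 ↦ false; w5 ↦ false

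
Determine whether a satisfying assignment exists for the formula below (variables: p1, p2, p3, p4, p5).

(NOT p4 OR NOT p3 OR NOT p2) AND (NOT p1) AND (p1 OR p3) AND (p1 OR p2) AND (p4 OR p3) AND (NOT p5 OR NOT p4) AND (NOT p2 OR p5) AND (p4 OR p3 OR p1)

From the singleton clause (NOT p1), p1 = false.
From the singleton clause (p3), p3 = true.
From the singleton clause (p2), p2 = true.
From the singleton clause (NOT p4), p4 = false.
From the singleton clause (p5), p5 = true.
Every clause now holds.
A satisfying assignment: p1: false, p2: true, p3: true, p4: false, p5: true.

Satisfiable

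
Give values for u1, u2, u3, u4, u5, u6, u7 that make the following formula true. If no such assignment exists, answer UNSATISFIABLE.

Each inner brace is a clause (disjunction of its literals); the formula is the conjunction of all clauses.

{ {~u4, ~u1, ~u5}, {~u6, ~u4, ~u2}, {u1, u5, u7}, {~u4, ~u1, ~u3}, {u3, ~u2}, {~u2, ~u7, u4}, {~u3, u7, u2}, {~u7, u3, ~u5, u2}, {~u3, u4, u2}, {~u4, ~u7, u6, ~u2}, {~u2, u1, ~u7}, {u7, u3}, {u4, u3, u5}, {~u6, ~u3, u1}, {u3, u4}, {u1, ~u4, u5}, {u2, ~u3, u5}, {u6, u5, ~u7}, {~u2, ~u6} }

u1=1; u2=0; u3=0; u4=1; u5=0; u6=1; u7=1

Suppose u3 = 0.
Unit clause (~u2) forces u2 = 0.
Unit clause (u7) forces u7 = 1.
Unit clause (~u5) forces u5 = 0.
Unit clause (u4) forces u4 = 1.
Unit clause (u1) forces u1 = 1.
Unit clause (u6) forces u6 = 1.
Every clause now holds.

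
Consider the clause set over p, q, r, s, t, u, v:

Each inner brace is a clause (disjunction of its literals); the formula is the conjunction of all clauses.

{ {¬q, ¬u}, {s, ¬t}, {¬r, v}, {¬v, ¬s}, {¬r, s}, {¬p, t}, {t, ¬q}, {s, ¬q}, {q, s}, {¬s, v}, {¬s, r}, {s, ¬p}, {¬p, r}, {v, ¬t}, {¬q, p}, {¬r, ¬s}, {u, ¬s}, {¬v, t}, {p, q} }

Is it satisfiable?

No, unsatisfiable

Branch on q: set q = False.
Unit clause (s) forces s = True.
Unit clause (¬v) forces v = False.
Now (v) is unsatisfied and unit — conflict.
Backtrack on q: now try q = True.
Unit clause (¬u) forces u = False.
Unit clause (t) forces t = True.
Unit clause (s) forces s = True.
Now (¬s) is unsatisfied and unit — conflict.
Both values of q lead to a conflict.
No assignment satisfies every clause.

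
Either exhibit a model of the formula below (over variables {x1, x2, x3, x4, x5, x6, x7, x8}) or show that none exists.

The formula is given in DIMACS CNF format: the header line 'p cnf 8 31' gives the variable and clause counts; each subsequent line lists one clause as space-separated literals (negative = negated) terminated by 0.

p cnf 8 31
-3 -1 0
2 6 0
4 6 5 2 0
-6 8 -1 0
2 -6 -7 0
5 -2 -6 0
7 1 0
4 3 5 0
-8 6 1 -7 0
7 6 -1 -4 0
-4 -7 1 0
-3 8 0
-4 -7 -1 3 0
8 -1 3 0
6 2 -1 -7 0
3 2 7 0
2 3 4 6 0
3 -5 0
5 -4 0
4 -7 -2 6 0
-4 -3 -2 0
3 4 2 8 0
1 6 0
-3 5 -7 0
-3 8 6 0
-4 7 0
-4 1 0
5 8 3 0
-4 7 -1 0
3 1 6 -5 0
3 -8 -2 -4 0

Try x3 = True.
The clause (¬x1) is unit, so x1 = False.
The clause (x7) is unit, so x7 = True.
The clause (¬x4) is unit, so x4 = False.
The clause (x8) is unit, so x8 = True.
The clause (x6) is unit, so x6 = True.
The clause (x2) is unit, so x2 = True.
The clause (x5) is unit, so x5 = True.
Every clause now holds.

x1=False; x2=True; x3=True; x4=False; x5=True; x6=True; x7=True; x8=True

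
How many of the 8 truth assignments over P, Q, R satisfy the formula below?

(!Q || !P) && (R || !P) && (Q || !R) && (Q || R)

There are 2^3 = 8 truth assignments over (P, Q, R).
Split on P. With P = true, the clauses containing P are satisfied and !P drops from the rest; 0 of the 2^2 = 4 assignments to the other variables satisfy what remains.
With P = false, by the same count on the reduced clause set, 2 assignments work.
(One model: P=F, Q=T, R=F.)
Total: 0 + 2 = 2.

2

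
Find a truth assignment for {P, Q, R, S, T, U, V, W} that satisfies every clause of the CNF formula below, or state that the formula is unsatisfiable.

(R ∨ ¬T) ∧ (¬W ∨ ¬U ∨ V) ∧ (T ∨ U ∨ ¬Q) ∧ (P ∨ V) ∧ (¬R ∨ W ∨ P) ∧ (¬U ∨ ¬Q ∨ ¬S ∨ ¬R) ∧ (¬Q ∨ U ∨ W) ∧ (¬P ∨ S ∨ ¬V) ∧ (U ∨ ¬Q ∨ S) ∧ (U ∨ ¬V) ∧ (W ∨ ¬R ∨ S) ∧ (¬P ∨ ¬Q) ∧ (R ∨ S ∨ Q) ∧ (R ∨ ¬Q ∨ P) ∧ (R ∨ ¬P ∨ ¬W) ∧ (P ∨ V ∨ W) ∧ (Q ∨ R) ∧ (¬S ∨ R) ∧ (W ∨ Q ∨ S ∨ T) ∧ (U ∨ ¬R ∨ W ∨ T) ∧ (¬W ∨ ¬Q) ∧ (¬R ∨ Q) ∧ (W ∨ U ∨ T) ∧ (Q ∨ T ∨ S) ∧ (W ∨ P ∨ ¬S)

Branch on R: set R = True.
The clause (Q) is unit, so Q = True.
The clause (¬P) is unit, so P = False.
The clause (V) is unit, so V = True.
The clause (W) is unit, so W = True.
Now (¬W) is unsatisfied and unit — conflict.
So R must be the other value — set R = False.
The clause (¬T) is unit, so T = False.
The clause (Q) is unit, so Q = True.
The clause (U) is unit, so U = True.
The clause (¬P) is unit, so P = False.
Now (P) is unsatisfied and unit — conflict.
Both values of R lead to a conflict.

UNSATISFIABLE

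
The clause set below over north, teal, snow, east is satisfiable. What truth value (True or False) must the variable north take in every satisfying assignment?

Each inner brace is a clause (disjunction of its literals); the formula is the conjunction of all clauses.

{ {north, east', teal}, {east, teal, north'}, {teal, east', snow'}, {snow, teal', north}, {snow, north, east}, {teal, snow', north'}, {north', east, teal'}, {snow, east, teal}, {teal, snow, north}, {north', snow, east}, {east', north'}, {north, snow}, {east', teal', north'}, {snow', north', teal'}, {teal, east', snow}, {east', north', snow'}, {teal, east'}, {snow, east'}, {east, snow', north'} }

False

Suppose north = 1.
The clause (east') is unit, so east = 0.
The clause (teal) is unit, so teal = 1.
That conflicts with the unit clause (teal').
So every satisfying assignment has north = False.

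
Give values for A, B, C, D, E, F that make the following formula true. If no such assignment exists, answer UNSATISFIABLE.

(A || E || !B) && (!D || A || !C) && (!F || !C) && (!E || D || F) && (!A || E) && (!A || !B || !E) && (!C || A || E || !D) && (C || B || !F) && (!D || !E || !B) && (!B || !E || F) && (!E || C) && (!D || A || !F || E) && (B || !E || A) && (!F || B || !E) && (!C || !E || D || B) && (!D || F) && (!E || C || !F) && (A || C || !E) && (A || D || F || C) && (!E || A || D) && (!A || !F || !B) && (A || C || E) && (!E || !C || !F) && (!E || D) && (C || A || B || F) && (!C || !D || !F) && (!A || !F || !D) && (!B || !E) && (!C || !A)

A: false,  B: false,  C: true,  D: false,  E: false,  F: false

Case F = false:
(!D) alone gives D = false.
(!E) alone gives E = false.
(!A) alone gives A = false.
(!B) alone gives B = false.
(C) alone gives C = true.
Every clause now holds.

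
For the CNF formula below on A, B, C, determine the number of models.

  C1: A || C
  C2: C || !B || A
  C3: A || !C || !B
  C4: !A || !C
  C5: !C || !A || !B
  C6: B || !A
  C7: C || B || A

2

There are 2^3 = 8 truth assignments over (A, B, C).
Check each against the 7 clauses (columns in the order A, B, C):
  F F F  ✗ fails (A || C)
  F F T  ✓ satisfies all
  F T F  ✗ fails (A || C)
  F T T  ✗ fails (A || !C || !B)
  T F F  ✗ fails (B || !A)
  T F T  ✗ fails (!A || !C)
  T T F  ✓ satisfies all
  T T T  ✗ fails (!A || !C)
2 of the 8 rows are models.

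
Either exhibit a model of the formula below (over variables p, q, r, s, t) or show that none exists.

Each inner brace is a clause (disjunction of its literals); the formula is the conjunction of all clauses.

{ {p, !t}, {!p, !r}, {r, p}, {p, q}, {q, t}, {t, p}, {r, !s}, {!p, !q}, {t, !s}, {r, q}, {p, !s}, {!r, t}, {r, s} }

UNSATISFIABLE

Branch on p: set p = true.
From the singleton clause (!r), r = false.
From the singleton clause (!s), s = false.
But (s) is also a unit clause — contradiction.
So p must be the other value — set p = false.
From the singleton clause (!t), t = false.
But (t) is also a unit clause — contradiction.
Either choice for p ends in contradiction.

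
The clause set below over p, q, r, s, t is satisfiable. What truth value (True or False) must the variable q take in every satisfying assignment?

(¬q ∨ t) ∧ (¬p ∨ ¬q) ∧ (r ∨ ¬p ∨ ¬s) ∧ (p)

Suppose q = True.
Unit clause (t) forces t = True.
Unit clause (¬p) forces p = False.
But (p) is also a unit clause — contradiction.
So every satisfying assignment has q = False.

False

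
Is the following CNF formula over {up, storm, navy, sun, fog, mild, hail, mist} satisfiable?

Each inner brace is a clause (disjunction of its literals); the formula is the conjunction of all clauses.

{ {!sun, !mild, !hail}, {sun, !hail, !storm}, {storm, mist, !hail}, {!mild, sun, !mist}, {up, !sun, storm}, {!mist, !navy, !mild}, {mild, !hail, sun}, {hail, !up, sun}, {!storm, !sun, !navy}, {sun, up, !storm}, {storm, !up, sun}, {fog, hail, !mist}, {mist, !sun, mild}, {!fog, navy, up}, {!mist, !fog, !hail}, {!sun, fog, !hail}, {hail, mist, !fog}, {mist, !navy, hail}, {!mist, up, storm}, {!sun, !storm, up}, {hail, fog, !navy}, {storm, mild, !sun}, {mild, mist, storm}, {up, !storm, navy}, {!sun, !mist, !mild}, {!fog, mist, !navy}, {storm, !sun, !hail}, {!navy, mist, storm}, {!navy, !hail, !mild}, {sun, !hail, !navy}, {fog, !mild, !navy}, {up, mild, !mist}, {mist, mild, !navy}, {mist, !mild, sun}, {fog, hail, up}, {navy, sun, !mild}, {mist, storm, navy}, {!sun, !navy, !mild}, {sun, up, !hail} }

Satisfiable

Branch on sun: set sun = true.
Branch on mild: set mild = true.
From the singleton clause (!hail), hail = false.
From the singleton clause (!mist), mist = false.
From the singleton clause (!fog), fog = false.
From the singleton clause (!navy), navy = false.
From the singleton clause (up), up = true.
From the singleton clause (storm), storm = true.
Every clause now holds.
A satisfying assignment: up=true; storm=true; navy=false; sun=true; fog=false; mild=true; hail=false; mist=false.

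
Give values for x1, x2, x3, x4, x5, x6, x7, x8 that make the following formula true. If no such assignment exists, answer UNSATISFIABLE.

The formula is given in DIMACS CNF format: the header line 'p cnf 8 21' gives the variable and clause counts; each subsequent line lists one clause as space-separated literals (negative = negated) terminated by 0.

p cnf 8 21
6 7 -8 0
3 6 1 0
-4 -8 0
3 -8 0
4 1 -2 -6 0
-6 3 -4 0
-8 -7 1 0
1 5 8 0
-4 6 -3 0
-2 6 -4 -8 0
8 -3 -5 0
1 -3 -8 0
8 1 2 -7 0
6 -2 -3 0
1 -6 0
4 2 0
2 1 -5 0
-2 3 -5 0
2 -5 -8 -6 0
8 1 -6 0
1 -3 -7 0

x1 ↦ True,  x2 ↦ True,  x3 ↦ True,  x4 ↦ False,  x5 ↦ True,  x6 ↦ True,  x7 ↦ True,  x8 ↦ True

Branch on x4: set x4 = False.
The clause (x2) is unit, so x2 = True.
Branch on x3: set x3 = True.
The clause (x6) is unit, so x6 = True.
The clause (x1) is unit, so x1 = True.
Branch on x8: set x8 = True.
Every clause is now satisfied; x5, x7 are unconstrained.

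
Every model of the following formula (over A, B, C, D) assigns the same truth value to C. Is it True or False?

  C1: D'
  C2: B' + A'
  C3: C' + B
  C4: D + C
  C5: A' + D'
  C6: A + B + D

Suppose C = 0.
Unit clause (D') forces D = 0.
Now (D) is unsatisfied and unit — conflict.
So every satisfying assignment has C = True.

True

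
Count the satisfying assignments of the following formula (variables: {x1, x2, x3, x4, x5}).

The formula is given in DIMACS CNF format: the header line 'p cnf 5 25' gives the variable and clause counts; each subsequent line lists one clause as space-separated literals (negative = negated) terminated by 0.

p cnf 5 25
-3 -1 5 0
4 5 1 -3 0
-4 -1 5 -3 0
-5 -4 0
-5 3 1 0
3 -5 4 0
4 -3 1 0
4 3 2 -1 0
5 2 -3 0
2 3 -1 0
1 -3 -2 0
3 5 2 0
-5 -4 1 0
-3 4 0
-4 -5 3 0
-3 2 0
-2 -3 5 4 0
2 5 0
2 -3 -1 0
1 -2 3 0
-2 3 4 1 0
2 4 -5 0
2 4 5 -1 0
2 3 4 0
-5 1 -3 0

There are 2^5 = 32 truth assignments over (x1, x2, x3, x4, x5).
Split on x1. With x1 = True, the clauses containing x1 are satisfied and ¬x1 drops from the rest; 2 of the 2^4 = 16 assignments to the other variables satisfy what remains.
With x1 = False, by the same count on the reduced clause set, 0 assignments work.
Total: 2 + 0 = 2.

2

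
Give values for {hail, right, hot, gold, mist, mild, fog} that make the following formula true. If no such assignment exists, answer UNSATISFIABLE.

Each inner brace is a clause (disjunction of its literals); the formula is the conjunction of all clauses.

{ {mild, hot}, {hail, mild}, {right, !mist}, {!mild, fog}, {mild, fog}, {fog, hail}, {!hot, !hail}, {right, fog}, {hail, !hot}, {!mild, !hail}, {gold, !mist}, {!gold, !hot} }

Suppose mild = true.
(fog) alone gives fog = true.
(!hail) alone gives hail = false.
(!hot) alone gives hot = false.
Suppose right = true.
Suppose gold = false.
(!mist) alone gives mist = false.
This assignment satisfies each clause.

hail: false,  right: true,  hot: false,  gold: false,  mist: false,  mild: true,  fog: true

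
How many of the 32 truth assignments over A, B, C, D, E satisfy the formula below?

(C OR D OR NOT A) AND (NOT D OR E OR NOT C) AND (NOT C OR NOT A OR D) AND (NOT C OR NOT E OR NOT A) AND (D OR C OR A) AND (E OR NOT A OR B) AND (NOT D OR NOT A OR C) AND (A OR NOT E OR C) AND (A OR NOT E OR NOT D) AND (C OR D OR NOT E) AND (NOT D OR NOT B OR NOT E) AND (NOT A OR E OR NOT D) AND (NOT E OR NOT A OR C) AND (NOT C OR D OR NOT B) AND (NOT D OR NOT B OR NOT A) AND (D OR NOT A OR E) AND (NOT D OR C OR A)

2

There are 2^5 = 32 truth assignments over (A, B, C, D, E).
Split on A. With A = true, the clauses containing A are satisfied and NOT A drops from the rest; 0 of the 2^4 = 16 assignments to the other variables satisfy what remains.
With A = false, by the same count on the reduced clause set, 2 assignments work.
(One model: A=F, B=F, C=T, D=F, E=F.)
Total: 0 + 2 = 2.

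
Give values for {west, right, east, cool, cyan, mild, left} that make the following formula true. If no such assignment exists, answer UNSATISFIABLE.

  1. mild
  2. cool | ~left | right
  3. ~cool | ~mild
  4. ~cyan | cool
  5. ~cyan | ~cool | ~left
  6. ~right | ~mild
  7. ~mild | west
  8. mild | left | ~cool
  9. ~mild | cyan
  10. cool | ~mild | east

UNSATISFIABLE

(mild) alone gives mild = 1.
(~cool) alone gives cool = 0.
(~cyan) alone gives cyan = 0.
That conflicts with the unit clause (cyan).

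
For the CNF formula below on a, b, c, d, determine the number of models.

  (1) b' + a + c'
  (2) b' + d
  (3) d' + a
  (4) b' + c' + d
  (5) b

2

There are 2^4 = 16 truth assignments over (a, b, c, d).
Check each against the 5 clauses (columns in the order a, b, c, d):
  F F F F  ✗ fails (b)
  F F F T  ✗ fails (d' + a)
  F F T F  ✗ fails (b)
  F F T T  ✗ fails (d' + a)
  F T F F  ✗ fails (b' + d)
  F T F T  ✗ fails (d' + a)
  F T T F  ✗ fails (b' + a + c')
  F T T T  ✗ fails (b' + a + c')
  T F F F  ✗ fails (b)
  T F F T  ✗ fails (b)
  T F T F  ✗ fails (b)
  T F T T  ✗ fails (b)
  T T F F  ✗ fails (b' + d)
  T T F T  ✓ satisfies all
  T T T F  ✗ fails (b' + d)
  T T T T  ✓ satisfies all
2 of the 16 rows are models.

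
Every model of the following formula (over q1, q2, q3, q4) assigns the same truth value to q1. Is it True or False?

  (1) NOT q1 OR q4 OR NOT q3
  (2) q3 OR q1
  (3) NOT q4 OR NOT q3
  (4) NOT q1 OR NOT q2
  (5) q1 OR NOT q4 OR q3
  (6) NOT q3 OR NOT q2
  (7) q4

Suppose q1 = false.
From the singleton clause (q3), q3 = true.
From the singleton clause (NOT q4), q4 = false.
That conflicts with the unit clause (q4).
So every satisfying assignment has q1 = True.

True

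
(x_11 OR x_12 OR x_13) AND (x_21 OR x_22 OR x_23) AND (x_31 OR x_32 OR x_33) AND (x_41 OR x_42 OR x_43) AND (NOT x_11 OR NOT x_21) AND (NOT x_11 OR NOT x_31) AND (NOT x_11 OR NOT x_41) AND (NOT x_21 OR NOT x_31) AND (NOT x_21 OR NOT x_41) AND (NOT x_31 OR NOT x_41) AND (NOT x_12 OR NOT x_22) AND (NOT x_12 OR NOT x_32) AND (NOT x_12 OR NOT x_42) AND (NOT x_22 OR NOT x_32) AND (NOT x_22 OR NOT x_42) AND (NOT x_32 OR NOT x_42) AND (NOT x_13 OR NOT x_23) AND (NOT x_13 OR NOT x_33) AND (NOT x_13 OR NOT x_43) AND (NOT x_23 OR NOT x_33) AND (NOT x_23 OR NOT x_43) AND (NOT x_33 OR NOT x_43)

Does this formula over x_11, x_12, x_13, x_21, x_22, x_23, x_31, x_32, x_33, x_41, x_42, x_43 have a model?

No, unsatisfiable

Branch on x_11: set x_11 = false.
Branch on x_12: set x_12 = true.
Unit clause (NOT x_22) forces x_22 = false.
Unit clause (NOT x_32) forces x_32 = false.
Unit clause (NOT x_42) forces x_42 = false.
Branch on x_21: set x_21 = true.
Unit clause (NOT x_31) forces x_31 = false.
Unit clause (x_33) forces x_33 = true.
Unit clause (NOT x_41) forces x_41 = false.
Unit clause (x_43) forces x_43 = true.
But (NOT x_43) is also a unit clause — contradiction.
Undo x_21 and try x_21 = false.
Unit clause (x_23) forces x_23 = true.
Unit clause (NOT x_13) forces x_13 = false.
Unit clause (NOT x_33) forces x_33 = false.
Unit clause (x_31) forces x_31 = true.
Unit clause (NOT x_41) forces x_41 = false.
Unit clause (x_43) forces x_43 = true.
But (NOT x_43) is also a unit clause — contradiction.
Either choice for x_21 ends in contradiction.
Undo x_12 and try x_12 = false.
Unit clause (x_13) forces x_13 = true.
Unit clause (NOT x_23) forces x_23 = false.
Unit clause (NOT x_33) forces x_33 = false.
Unit clause (NOT x_43) forces x_43 = false.
Branch on x_21: set x_21 = true.
Unit clause (NOT x_31) forces x_31 = false.
Unit clause (x_32) forces x_32 = true.
Unit clause (NOT x_41) forces x_41 = false.
Unit clause (x_42) forces x_42 = true.
But (NOT x_42) is also a unit clause — contradiction.
Undo x_21 and try x_21 = false.
Unit clause (x_22) forces x_22 = true.
Unit clause (NOT x_32) forces x_32 = false.
Unit clause (x_31) forces x_31 = true.
Unit clause (NOT x_41) forces x_41 = false.
Unit clause (x_42) forces x_42 = true.
But (NOT x_42) is also a unit clause — contradiction.
Either choice for x_21 ends in contradiction.
Either choice for x_12 ends in contradiction.
Undo x_11 and try x_11 = true.
Unit clause (NOT x_21) forces x_21 = false.
Unit clause (NOT x_31) forces x_31 = false.
Unit clause (NOT x_41) forces x_41 = false.
Branch on x_22: set x_22 = true.
Unit clause (NOT x_12) forces x_12 = false.
Unit clause (NOT x_32) forces x_32 = false.
Unit clause (x_33) forces x_33 = true.
Unit clause (NOT x_42) forces x_42 = false.
Unit clause (x_43) forces x_43 = true.
But (NOT x_43) is also a unit clause — contradiction.
Undo x_22 and try x_22 = false.
Unit clause (x_23) forces x_23 = true.
Unit clause (NOT x_13) forces x_13 = false.
Unit clause (NOT x_33) forces x_33 = false.
Unit clause (x_32) forces x_32 = true.
Unit clause (NOT x_12) forces x_12 = false.
Unit clause (NOT x_42) forces x_42 = false.
Unit clause (x_43) forces x_43 = true.
But (NOT x_43) is also a unit clause — contradiction.
Either choice for x_22 ends in contradiction.
Either choice for x_11 ends in contradiction.
No assignment satisfies every clause.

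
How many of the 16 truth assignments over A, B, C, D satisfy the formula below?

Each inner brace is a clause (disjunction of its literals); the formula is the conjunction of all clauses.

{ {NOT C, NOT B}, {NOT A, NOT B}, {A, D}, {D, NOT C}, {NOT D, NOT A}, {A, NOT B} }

3

There are 2^4 = 16 truth assignments over (A, B, C, D).
Split on A. With A = true, the clauses containing A are satisfied and NOT A drops from the rest; 1 of the 2^3 = 8 assignments to the other variables satisfy what remains.
With A = false, by the same count on the reduced clause set, 2 assignments work.
Total: 1 + 2 = 3.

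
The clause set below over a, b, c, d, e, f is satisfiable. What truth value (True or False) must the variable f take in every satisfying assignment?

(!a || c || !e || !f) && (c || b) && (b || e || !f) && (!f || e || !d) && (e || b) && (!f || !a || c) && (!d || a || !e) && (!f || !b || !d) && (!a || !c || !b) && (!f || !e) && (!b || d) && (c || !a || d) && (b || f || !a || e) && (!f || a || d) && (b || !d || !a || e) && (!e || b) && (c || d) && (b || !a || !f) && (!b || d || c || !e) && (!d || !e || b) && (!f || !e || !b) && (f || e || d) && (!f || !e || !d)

Suppose f = true.
Unit clause (!e) forces e = false.
Unit clause (b) forces b = true.
Unit clause (!d) forces d = false.
But (d) is also a unit clause — contradiction.
So every satisfying assignment has f = False.

False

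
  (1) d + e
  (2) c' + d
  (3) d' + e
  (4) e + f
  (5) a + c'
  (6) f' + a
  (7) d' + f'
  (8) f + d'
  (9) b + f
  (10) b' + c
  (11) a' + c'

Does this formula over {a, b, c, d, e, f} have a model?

Branch on d: set d = 0.
Unit clause (e) forces e = 1.
Unit clause (c') forces c = 0.
Unit clause (b') forces b = 0.
Unit clause (f) forces f = 1.
Unit clause (a) forces a = 1.
Every clause now holds.
A satisfying assignment: a=1,  b=0,  c=0,  d=0,  e=1,  f=1.

Satisfiable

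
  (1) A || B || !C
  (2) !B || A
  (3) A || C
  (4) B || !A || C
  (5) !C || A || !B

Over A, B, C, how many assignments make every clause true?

3

There are 2^3 = 8 truth assignments over (A, B, C).
Check each against the 5 clauses (columns in the order A, B, C):
  F F F  ✗ fails (A || C)
  F F T  ✗ fails (A || B || !C)
  F T F  ✗ fails (!B || A)
  F T T  ✗ fails (!B || A)
  T F F  ✗ fails (B || !A || C)
  T F T  ✓ satisfies all
  T T F  ✓ satisfies all
  T T T  ✓ satisfies all
3 of the 8 rows are models.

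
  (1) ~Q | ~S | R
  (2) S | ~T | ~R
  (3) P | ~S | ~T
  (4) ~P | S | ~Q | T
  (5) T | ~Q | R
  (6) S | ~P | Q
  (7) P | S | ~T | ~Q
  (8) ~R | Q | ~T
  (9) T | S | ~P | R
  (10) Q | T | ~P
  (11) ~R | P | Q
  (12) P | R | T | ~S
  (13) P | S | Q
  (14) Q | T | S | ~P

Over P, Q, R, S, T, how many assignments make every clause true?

There are 2^5 = 32 truth assignments over (P, Q, R, S, T).
Split on R. With R = 1, the clauses containing R are satisfied and ~R drops from the rest; 4 of the 2^4 = 16 assignments to the other variables satisfy what remains.
With R = 0, by the same count on the reduced clause set, 2 assignments work.
(One model: P=F, Q=T, R=T, S=F, T=F.)
Total: 4 + 2 = 6.

6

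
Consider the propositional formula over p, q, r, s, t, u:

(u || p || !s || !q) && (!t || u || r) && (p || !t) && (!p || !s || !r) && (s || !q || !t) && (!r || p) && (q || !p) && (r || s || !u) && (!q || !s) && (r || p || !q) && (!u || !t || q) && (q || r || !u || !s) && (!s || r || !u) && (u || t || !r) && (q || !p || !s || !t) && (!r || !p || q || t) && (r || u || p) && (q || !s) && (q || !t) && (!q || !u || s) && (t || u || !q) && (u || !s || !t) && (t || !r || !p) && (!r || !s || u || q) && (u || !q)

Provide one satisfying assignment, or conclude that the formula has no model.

Branch on p: set p = true.
From the singleton clause (q), q = true.
From the singleton clause (!s), s = false.
From the singleton clause (!t), t = false.
From the singleton clause (!u), u = false.
That conflicts with the unit clause (u).
So p must be the other value — set p = false.
From the singleton clause (!t), t = false.
From the singleton clause (!r), r = false.
From the singleton clause (!q), q = false.
From the singleton clause (u), u = true.
From the singleton clause (s), s = true.
That conflicts with the unit clause (!s).
Either choice for p ends in contradiction.

UNSATISFIABLE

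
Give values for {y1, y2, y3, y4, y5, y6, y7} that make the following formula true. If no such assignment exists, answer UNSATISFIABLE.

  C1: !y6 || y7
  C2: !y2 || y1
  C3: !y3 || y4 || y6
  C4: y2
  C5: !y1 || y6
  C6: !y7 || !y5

y1 ↦ true,  y2 ↦ true,  y3 ↦ true,  y4 ↦ true,  y5 ↦ false,  y6 ↦ true,  y7 ↦ true

Unit clause (y2) forces y2 = true.
Unit clause (y1) forces y1 = true.
Unit clause (y6) forces y6 = true.
Unit clause (y7) forces y7 = true.
Unit clause (!y5) forces y5 = false.
Every clause is now satisfied; y3, y4 are unconstrained.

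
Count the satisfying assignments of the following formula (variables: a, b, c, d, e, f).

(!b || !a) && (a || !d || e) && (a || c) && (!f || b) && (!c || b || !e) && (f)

3

There are 2^6 = 64 truth assignments over (a, b, c, d, e, f).
Split on f. With f = true, the clauses containing f are satisfied and !f drops from the rest; 3 of the 2^5 = 32 assignments to the other variables satisfy what remains.
With f = false, by the same count on the reduced clause set, 0 assignments work.
Total: 3 + 0 = 3.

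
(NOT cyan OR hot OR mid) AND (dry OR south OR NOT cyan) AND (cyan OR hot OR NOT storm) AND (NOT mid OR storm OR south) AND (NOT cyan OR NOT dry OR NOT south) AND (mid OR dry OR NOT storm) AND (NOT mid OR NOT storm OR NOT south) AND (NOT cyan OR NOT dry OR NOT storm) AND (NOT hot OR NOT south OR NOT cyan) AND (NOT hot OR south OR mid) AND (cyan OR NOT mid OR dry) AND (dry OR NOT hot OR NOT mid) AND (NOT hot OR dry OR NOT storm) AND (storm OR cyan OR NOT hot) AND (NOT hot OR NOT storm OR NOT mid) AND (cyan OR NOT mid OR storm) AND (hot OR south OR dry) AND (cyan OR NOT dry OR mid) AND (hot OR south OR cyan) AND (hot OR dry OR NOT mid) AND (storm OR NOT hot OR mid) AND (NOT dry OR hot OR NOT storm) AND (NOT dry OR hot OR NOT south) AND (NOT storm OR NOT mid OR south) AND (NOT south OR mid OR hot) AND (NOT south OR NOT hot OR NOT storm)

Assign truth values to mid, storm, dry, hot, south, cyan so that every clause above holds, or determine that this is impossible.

Suppose cyan = false.
Suppose hot = true.
From the singleton clause (storm), storm = true.
From the singleton clause (dry), dry = true.
From the singleton clause (NOT mid), mid = false.
But (mid) is also a unit clause — contradiction.
Undo hot and try hot = false.
From the singleton clause (NOT storm), storm = false.
From the singleton clause (NOT mid), mid = false.
From the singleton clause (NOT dry), dry = false.
From the singleton clause (south), south = true.
But (NOT south) is also a unit clause — contradiction.
Neither hot = true nor hot = false works.
Undo cyan and try cyan = true.
Suppose hot = true.
From the singleton clause (NOT south), south = false.
From the singleton clause (dry), dry = true.
From the singleton clause (NOT storm), storm = false.
From the singleton clause (NOT mid), mid = false.
But (mid) is also a unit clause — contradiction.
Undo hot and try hot = false.
From the singleton clause (mid), mid = true.
From the singleton clause (dry), dry = true.
From the singleton clause (NOT south), south = false.
From the singleton clause (storm), storm = true.
But (NOT storm) is also a unit clause — contradiction.
Neither hot = true nor hot = false works.
Neither cyan = true nor cyan = false works.

UNSATISFIABLE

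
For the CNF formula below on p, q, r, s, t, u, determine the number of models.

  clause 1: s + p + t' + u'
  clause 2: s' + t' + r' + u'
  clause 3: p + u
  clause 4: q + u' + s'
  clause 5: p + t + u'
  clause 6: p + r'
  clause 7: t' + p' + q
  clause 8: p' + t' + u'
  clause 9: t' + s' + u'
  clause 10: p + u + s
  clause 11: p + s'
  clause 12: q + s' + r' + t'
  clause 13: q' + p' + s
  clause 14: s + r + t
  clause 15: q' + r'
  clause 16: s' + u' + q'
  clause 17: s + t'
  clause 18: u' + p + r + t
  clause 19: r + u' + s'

There are 2^6 = 64 truth assignments over (p, q, r, s, t, u).
Split on r. With r = 1, the clauses containing r are satisfied and r' drops from the rest; 3 of the 2^5 = 32 assignments to the other variables satisfy what remains.
With r = 0, by the same count on the reduced clause set, 3 assignments work.
Total: 3 + 3 = 6.

6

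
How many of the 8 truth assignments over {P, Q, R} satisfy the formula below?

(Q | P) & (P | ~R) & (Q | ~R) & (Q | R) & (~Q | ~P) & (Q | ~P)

There are 2^3 = 8 truth assignments over (P, Q, R).
Check each against the 6 clauses (columns in the order P, Q, R):
  F F F  ✗ fails (Q | P)
  F F T  ✗ fails (Q | P)
  F T F  ✓ satisfies all
  F T T  ✗ fails (P | ~R)
  T F F  ✗ fails (Q | R)
  T F T  ✗ fails (Q | ~R)
  T T F  ✗ fails (~Q | ~P)
  T T T  ✗ fails (~Q | ~P)
1 of the 8 rows is a model.

1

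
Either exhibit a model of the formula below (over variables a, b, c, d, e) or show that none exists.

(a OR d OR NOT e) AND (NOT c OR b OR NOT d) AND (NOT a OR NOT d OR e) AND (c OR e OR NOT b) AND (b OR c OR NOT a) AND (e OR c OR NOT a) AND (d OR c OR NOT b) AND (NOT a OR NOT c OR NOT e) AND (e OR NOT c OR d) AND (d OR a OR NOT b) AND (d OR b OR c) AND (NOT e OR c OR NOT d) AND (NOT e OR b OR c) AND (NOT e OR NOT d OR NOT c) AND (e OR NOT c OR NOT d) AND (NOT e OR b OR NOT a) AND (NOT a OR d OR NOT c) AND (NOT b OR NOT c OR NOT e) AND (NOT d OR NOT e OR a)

a ↦ false,  b ↦ false,  c ↦ false,  d ↦ true,  e ↦ false

Try a = false.
Try d = true.
From the singleton clause (NOT e), e = false.
From the singleton clause (NOT c), c = false.
From the singleton clause (NOT b), b = false.
This assignment satisfies each clause.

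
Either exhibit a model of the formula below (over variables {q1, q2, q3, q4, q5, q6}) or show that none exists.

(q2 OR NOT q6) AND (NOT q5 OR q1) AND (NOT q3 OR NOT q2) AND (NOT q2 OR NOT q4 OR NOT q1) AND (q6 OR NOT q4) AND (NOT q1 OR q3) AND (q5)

From the singleton clause (q5), q5 = true.
From the singleton clause (q1), q1 = true.
From the singleton clause (q3), q3 = true.
From the singleton clause (NOT q2), q2 = false.
From the singleton clause (NOT q6), q6 = false.
From the singleton clause (NOT q4), q4 = false.
All clauses are satisfied.

q1 ↦ true,  q2 ↦ false,  q3 ↦ true,  q4 ↦ false,  q5 ↦ true,  q6 ↦ false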